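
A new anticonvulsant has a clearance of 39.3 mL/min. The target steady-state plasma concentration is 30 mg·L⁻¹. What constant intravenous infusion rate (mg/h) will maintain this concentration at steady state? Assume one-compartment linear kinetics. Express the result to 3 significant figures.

70.7 mg/h

Convert clearance: 39.3 mL/min × 60 min/h ÷ 1000 mL/L = 2.358 L/h
At steady state, infusion rate equals elimination rate: rate in = CL × Css.
Infusion rate = CL · Css = 2.358 L/h × 30 mg/L = 70.74 mg/h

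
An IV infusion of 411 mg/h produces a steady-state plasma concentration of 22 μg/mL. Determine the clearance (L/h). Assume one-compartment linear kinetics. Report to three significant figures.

At steady state, infusion rate = CL × Css, so CL = rate / Css.
CL = 411 / 22 = 18.68 L/h

18.7 L/h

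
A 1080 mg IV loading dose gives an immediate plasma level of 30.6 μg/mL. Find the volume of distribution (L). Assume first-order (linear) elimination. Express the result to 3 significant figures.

Immediately after an IV bolus, C₀ = Dose / Vd, so Vd = Dose / C₀.
Vd = 1080 / 30.6 = 35.29 L

35.3 L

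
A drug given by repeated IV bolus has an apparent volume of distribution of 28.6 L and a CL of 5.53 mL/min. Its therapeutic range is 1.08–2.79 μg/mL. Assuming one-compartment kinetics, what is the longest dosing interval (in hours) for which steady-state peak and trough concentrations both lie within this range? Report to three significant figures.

Convert clearance: 5.53 mL/min × 60 min/h ÷ 1000 mL/L = 0.3318 L/h
k = CL / Vd = 0.3318 / 28.60 = 0.01160 h⁻¹
Between IV bolus doses, concentration decays as C = C₀·e^(−kτ), so C_peak/C_trough = e^(kτ).
τ_max = ln(C_peak/C_trough) / k = ln(2.79/1.08) / 0.01160 = 0.9491 / 0.01160 = 81.82 h

81.8 h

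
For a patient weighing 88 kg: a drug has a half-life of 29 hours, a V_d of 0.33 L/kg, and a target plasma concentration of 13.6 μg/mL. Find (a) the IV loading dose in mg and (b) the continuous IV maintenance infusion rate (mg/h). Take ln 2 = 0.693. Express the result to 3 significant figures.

(a) 395 mg; (b) 9.44 mg/h

Vd(total) = 88 kg × 0.33 L/kg = 29.04 L
LD = Vd × C = 29.04 × 13.6 = 394.9 mg
CL = 0.693 × Vd / t½ = 0.693 × 29.04 / 29 = 0.6940 L/h
Infusion rate = CL × Css = 0.6940 × 13.6 = 9.438 mg/h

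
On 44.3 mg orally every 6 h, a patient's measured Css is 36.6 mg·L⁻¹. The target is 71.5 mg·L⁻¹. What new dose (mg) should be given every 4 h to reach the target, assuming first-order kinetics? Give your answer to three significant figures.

57.7 mg

With linear kinetics, Css is proportional to dose rate (D/τ) at fixed clearance.
D₂ = D₁ × (Css,target / Css,current) × (τ₂/τ₁) = 44.3 × (71.5/36.6) × (4/6) = 57.69 mg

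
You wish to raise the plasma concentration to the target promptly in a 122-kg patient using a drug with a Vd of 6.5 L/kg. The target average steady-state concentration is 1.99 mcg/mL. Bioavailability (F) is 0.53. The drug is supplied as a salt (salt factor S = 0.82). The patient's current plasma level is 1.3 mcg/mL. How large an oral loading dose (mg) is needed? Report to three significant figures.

Total Vd = 6.5 × 122 = 793.0 L
Concentration deficit ΔC = 1.99 − 1.3 = 0.6900 mg/L
LD = Vd × ΔC / F / S = 793.0 × 0.6900 / 0.53 / 0.82 = 1259 mg

1260 mg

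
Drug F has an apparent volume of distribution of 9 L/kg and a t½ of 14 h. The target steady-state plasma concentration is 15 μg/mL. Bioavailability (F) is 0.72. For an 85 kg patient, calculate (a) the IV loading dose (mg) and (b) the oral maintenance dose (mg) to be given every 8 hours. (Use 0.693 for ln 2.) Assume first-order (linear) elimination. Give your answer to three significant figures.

(a) 11500 mg; (b) 6310 mg

Vd(total) = 85 kg × 9 L/kg = 765.0 L
LD = Vd × C = 765.0 × 15 = 11480 mg
CL = 0.693 × Vd / t½ = 0.693 × 765.0 / 14 = 37.87 L/h
D = CL × Css × τ / F = 37.87 × 15 × 8 / 0.72 = 6312 mg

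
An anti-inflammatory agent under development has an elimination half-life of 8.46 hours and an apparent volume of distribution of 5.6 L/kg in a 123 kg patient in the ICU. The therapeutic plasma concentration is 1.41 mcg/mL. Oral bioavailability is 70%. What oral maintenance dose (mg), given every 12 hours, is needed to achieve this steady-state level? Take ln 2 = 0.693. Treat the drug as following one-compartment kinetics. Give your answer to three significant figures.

1360 mg

Total Vd = 5.6 × 123 = 688.8 L
CL = 0.693 × Vd / t½ = 0.693 × 688.8 / 8.46 = 56.42 L/h
D = CL × Css × τ / F = 56.42 × 1.41 × 12 / 0.7 = 1364 mg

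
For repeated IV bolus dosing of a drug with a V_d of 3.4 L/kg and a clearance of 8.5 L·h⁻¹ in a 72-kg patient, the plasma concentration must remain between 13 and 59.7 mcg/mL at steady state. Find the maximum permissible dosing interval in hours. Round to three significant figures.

Vd = 3.4 L/kg × 72 kg = 244.8 L
k = CL / Vd = 8.500 / 244.8 = 0.03472 h⁻¹
Between IV bolus doses, concentration decays as C = C₀·e^(−kτ), so C_peak/C_trough = e^(kτ).
τ_max = ln(C_peak/C_trough) / k = ln(59.7/13) / 0.03472 = 1.524 / 0.03472 = 43.89 h

43.9 h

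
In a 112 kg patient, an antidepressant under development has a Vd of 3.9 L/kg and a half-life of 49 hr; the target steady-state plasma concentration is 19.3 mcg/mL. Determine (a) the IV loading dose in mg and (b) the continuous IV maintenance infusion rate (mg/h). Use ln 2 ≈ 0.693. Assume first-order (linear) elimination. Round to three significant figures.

(a) 8430 mg; (b) 119 mg/h

Vd(total) = 112 kg × 3.9 L/kg = 436.8 L
LD = Vd × C = 436.8 × 19.3 = 8430 mg
CL = 0.693 × Vd / t½ = 0.693 × 436.8 / 49 = 6.178 L/h
Infusion rate = CL × Css = 6.178 × 19.3 = 119.2 mg/h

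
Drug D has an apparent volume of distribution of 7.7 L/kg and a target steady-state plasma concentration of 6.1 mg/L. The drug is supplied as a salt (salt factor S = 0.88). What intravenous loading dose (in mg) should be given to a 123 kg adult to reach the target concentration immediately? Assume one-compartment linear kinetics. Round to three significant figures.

6570 mg

Total Vd = 7.7 × 123 = 947.1 L
The loading dose fills Vd to the target concentration.
LD = Vd × C / S = 947.1 × 6.100 / 0.88 = 6565 mg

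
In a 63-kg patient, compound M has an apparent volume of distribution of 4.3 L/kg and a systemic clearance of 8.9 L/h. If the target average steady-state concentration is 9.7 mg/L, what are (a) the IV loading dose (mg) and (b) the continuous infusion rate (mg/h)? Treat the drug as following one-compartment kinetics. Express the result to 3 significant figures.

(a) 2630 mg; (b) 86.3 mg/h

Total Vd = 4.3 × 63 = 270.9 L
Loading dose = Vd × C = 270.9 × 9.7 = 2628 mg
Maintenance infusion rate = CL × Css = 8.900 × 9.7 = 86.33 mg/h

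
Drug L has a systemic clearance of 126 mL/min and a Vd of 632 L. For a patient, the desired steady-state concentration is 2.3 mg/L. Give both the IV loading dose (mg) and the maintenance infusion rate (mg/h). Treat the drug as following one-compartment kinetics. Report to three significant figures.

(a) 1450 mg; (b) 17.4 mg/h

LD = Vd · C_target = 632.0 × 2.3 = 1454 mg
CL = 126 mL/min = 126 × 0.06 = 7.560 L/h
Maintenance: replace elimination → rate = CL × Css = 7.560 × 2.3 = 17.39 mg/h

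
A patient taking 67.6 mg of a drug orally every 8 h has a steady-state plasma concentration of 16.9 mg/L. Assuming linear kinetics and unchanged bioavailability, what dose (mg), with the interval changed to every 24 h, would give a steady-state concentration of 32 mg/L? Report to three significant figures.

With linear kinetics, Css is proportional to dose rate (D/τ) at fixed clearance.
D₂ = D₁ × (Css,target / Css,current) × (τ₂/τ₁) = 67.6 × (32/16.9) × (24/8) = 384.0 mg

384 mg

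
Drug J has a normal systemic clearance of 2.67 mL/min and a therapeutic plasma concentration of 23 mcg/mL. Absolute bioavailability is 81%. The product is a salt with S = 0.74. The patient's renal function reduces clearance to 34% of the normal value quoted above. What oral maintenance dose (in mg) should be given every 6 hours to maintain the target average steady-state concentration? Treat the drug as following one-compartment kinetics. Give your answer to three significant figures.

CL = 2.67 mL/min × 60/1000 = 0.1602 L/h
Patient clearance = 0.34 × 0.1602 = 0.05447 L/h
D = CL × Css × τ / F / S = 0.05447 × 23 × 6 / 0.81 / 0.74 = 12.54 mg

12.5 mg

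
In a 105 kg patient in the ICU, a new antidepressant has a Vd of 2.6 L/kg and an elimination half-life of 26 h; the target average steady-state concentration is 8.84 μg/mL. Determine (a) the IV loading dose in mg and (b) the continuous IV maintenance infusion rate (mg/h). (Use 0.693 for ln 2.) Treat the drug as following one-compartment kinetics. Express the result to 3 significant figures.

Vd = 2.6 L/kg × 105 kg = 273.0 L
LD = Vd × C = 273.0 × 8.84 = 2413 mg
CL = 0.693 × Vd / t½ = 0.693 × 273.0 / 26 = 7.277 L/h
Infusion rate = CL × Css = 7.277 × 8.84 = 64.33 mg/h

(a) 2410 mg; (b) 64.3 mg/h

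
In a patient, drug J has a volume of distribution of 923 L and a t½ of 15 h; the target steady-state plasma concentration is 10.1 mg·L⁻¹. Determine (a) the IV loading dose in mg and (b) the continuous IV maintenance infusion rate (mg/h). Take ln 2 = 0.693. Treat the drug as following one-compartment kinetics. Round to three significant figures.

LD = Vd × C = 923.0 × 10.1 = 9322 mg
CL = 0.693 × Vd / t½ = 0.693 × 923.0 / 15 = 42.64 L/h
Infusion rate = CL × Css = 42.64 × 10.1 = 430.7 mg/h

(a) 9320 mg; (b) 431 mg/h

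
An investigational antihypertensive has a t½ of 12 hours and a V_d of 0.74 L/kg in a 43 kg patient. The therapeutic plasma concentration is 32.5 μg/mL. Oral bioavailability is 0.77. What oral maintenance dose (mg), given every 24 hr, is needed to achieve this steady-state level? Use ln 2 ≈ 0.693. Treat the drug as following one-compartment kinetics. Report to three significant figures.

1860 mg

Vd = 0.74 L/kg × 43 kg = 31.82 L
CL = ln 2 · Vd / t½ = 0.693 × 31.82 / 12 = 1.838 L/h
D = CL × Css × τ / F = 1.838 × 32.5 × 24 / 0.77 = 1862 mg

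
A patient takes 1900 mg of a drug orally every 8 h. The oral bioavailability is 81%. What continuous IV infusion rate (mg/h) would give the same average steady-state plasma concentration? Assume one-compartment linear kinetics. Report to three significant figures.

Equivalent systemic input: infusion rate = F·D/τ.
Rate = 0.81 × 1900 / 8 = 192.4 mg/h

192 mg/h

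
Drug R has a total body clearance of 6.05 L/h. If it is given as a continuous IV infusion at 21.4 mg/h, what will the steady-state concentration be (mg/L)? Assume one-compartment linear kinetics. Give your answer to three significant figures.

Css = rate / CL = 21.4 / 6.050 = 3.537 mg/L

3.54 mg/L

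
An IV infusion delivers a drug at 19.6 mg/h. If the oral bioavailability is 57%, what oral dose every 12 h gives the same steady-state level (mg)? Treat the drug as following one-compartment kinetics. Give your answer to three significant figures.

To maintain the same Css, the systemic dosing rate must be unchanged: F·D/τ = infusion rate.
D = rate × τ / F = 19.6 × 12 / 0.57 = 412.6 mg

413 mg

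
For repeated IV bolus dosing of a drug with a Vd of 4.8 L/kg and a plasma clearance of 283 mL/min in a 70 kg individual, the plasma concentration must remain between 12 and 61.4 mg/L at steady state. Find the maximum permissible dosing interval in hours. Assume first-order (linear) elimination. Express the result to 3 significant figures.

Vd = 4.8 L/kg × 70 kg = 336.0 L
CL = 283 mL/min = 283 × 0.06 = 16.98 L/h
k = CL / Vd = 16.98 / 336.0 = 0.05054 h⁻¹
Between IV bolus doses, concentration decays as C = C₀·e^(−kτ), so C_peak/C_trough = e^(kτ).
τ_max = ln(C_peak/C_trough) / k = ln(61.4/12) / 0.05054 = 1.633 / 0.05054 = 32.31 h

32.3 h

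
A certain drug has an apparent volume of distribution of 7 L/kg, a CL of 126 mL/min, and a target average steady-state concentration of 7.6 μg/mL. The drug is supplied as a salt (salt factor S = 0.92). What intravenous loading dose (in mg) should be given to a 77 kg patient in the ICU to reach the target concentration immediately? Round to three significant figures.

Vd(total) = 77 kg × 7 L/kg = 539.0 L
LD = Vd × C / S = 539.0 × 7.600 / 0.92 = 4453 mg

4450 mg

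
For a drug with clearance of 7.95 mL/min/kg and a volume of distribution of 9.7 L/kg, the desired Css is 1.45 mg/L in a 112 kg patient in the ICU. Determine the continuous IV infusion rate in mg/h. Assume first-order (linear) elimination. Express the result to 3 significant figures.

CL = 7.95 mL/min/kg × 112 kg = 890.4 mL/min = 890.4 × 60/1000 = 53.42 L/h
Infusion rate = CL · Css = 53.42 L/h × 1.45 mg/L = 77.46 mg/h

77.5 mg/h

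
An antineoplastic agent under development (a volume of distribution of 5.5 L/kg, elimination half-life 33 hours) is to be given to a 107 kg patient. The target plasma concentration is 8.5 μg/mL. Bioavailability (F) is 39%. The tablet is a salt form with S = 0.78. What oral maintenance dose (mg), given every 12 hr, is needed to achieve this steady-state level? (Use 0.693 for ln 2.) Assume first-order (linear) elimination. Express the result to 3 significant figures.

Vd = 5.5 L/kg × 107 kg = 588.5 L
CL = 0.693 × Vd / t½ = 0.693 × 588.5 / 33 = 12.36 L/h
D = CL × Css × τ / F / S = 12.36 × 8.5 × 12 / 0.39 / 0.78 = 4144 mg

4140 mg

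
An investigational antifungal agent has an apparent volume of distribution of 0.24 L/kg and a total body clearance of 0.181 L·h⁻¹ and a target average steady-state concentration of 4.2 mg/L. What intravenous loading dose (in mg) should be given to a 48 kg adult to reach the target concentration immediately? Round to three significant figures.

Vd = 0.24 L/kg × 48 kg = 11.52 L
LD = Vd × C = 11.52 × 4.200 = 48.38 mg

48.4 mg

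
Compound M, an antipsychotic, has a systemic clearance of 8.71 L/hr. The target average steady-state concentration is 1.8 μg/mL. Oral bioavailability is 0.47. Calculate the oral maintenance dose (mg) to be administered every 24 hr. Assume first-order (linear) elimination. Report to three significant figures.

D = CL × Css × τ / F = 8.710 × 1.8 × 24 / 0.47 = 800.6 mg

801 mg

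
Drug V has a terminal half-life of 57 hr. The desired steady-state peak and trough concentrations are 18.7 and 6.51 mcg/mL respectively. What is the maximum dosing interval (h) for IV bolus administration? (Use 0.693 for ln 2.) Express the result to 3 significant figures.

86.8 h

k = 0.693 / t½ = 0.693 / 57 = 0.01216 h⁻¹
Between IV bolus doses, concentration decays as C = C₀·e^(−kτ), so C_peak/C_trough = e^(kτ).
τ_max = ln(C_peak/C_trough) / k = ln(18.7/6.51) / 0.01216 = 1.055 / 0.01216 = 86.76 h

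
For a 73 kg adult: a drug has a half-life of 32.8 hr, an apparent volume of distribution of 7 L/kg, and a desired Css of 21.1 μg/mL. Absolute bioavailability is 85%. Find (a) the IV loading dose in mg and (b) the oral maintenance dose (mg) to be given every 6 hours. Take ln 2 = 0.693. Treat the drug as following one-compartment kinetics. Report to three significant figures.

(a) 10800 mg; (b) 1610 mg

Vd(total) = 73 kg × 7 L/kg = 511.0 L
LD = Vd × C = 511.0 × 21.1 = 10780 mg
CL = 0.693 × Vd / t½ = 0.693 × 511.0 / 32.8 = 10.80 L/h
D = CL × Css × τ / F = 10.80 × 21.1 × 6 / 0.85 = 1609 mg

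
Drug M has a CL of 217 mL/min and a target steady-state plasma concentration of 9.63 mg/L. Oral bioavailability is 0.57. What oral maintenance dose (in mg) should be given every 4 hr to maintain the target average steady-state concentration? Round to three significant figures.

CL = 217 mL/min = 217 × 0.06 = 13.02 L/h
D = CL × Css × τ / F = 13.02 × 9.63 × 4 / 0.57 = 879.9 mg

880 mg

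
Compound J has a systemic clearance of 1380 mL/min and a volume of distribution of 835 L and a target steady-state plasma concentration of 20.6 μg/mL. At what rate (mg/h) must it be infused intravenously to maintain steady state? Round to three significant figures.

1710 mg/h

CL = 1380 mL/min = 1380 × 0.06 = 82.80 L/h
Maintenance depends on clearance, not Vd — rate in must match rate out.
R₀ = 82.80 × 20.6 = 1706 mg/h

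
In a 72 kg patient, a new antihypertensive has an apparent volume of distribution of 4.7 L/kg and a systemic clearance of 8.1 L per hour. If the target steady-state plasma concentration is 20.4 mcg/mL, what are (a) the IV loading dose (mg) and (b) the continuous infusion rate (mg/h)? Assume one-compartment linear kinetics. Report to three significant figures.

(a) 6900 mg; (b) 165 mg/h

Vd(total) = 72 kg × 4.7 L/kg = 338.4 L
Loading: fill Vd to C_target → 338.4 L × 20.4 mg/L = 6903 mg
Infusion rate = 8.100 L/h × 20.4 mg/L = 165.2 mg/h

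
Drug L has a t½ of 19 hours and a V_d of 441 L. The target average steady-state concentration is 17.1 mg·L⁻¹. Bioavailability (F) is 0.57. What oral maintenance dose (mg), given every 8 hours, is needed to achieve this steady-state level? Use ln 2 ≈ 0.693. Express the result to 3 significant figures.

k = 0.693/19 = 0.03647 h⁻¹, so CL = k·Vd = 0.03647 × 441.0 = 16.08 L/h
D = CL × Css × τ / F = 16.08 × 17.1 × 8 / 0.57 = 3859 mg

3860 mg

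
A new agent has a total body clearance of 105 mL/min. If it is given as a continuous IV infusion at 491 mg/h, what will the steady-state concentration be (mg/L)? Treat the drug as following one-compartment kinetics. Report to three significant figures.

77.9 mg/L

Convert clearance: 105 mL/min × 60 min/h ÷ 1000 mL/L = 6.300 L/h
Css = rate / CL = 491 / 6.300 = 77.94 mg/L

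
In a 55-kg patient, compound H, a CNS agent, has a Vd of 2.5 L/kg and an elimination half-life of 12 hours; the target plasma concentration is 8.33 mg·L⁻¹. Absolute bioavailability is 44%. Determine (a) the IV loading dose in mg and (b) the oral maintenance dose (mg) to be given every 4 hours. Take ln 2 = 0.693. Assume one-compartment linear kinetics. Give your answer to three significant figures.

Total Vd = 2.5 × 55 = 137.5 L
LD = Vd × C = 137.5 × 8.33 = 1145 mg
CL = 0.693 × Vd / t½ = 0.693 × 137.5 / 12 = 7.941 L/h
D = CL × Css × τ / F = 7.941 × 8.33 × 4 / 0.44 = 601.4 mg

(a) 1150 mg; (b) 601 mg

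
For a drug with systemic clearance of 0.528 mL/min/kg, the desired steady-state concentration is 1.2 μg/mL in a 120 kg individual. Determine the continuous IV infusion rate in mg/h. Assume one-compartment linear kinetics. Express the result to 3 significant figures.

CL = 0.528 mL/min/kg × 120 kg = 63.36 mL/min = 63.36 × 60/1000 = 3.802 L/h
Infusion rate = CL · Css = 3.802 L/h × 1.2 mg/L = 4.562 mg/h

4.56 mg/h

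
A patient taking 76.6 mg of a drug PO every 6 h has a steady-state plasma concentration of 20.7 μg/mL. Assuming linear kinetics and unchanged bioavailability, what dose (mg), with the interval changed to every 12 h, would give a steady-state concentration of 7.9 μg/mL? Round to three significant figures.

With linear kinetics, Css is proportional to dose rate (D/τ) at fixed clearance.
D₂ = D₁ × (Css,target / Css,current) × (τ₂/τ₁) = 76.6 × (7.9/20.7) × (12/6) = 58.47 mg

58.5 mg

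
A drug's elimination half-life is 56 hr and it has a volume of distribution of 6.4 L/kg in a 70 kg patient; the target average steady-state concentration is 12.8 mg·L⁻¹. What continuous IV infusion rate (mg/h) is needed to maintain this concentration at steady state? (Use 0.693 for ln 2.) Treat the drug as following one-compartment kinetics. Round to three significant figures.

71.0 mg/h

Vd(total) = 70 kg × 6.4 L/kg = 448.0 L
CL = 0.693 × Vd / t½ = 0.693 × 448.0 / 56 = 5.544 L/h
Infusion rate = CL × Css = 5.544 × 12.8 = 70.96 mg/h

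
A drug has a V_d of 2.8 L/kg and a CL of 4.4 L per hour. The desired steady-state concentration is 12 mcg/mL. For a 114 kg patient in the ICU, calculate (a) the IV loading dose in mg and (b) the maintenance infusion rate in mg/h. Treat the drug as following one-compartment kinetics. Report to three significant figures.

Vd = 2.8 L/kg × 114 kg = 319.2 L
LD = Vd · C_target = 319.2 × 12 = 3830 mg
Infusion rate = 4.400 L/h × 12 mg/L = 52.80 mg/h

(a) 3830 mg; (b) 52.8 mg/h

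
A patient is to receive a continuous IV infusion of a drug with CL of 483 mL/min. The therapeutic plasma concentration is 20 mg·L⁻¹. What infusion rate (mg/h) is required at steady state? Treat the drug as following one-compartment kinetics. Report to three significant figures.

CL = 483 mL/min × 60/1000 = 28.98 L/h
Infusion rate = CL · Css = 28.98 L/h × 20 mg/L = 579.6 mg/h

580 mg/h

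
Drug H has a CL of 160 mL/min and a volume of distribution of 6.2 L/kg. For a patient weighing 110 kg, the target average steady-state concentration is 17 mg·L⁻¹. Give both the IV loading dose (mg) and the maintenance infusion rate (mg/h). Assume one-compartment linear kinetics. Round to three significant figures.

(a) 11600 mg; (b) 163 mg/h

Total Vd = 6.2 × 110 = 682.0 L
Loading: fill Vd to C_target → 682.0 L × 17 mg/L = 11590 mg
Convert clearance: 160 mL/min × 60 min/h ÷ 1000 mL/L = 9.600 L/h
Maintenance infusion rate = CL × Css = 9.600 × 17 = 163.2 mg/h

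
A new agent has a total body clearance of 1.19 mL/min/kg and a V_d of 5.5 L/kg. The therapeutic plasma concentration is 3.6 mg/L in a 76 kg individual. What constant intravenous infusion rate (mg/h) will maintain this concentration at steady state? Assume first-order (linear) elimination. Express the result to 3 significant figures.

CL = 1.19 mL/min/kg × 76 kg = 90.44 mL/min = 90.44 × 60/1000 = 5.426 L/h
Vd does not affect the maintenance rate; only clearance governs steady-state input.
R₀ = 5.426 × 3.6 = 19.53 mg/h

19.5 mg/h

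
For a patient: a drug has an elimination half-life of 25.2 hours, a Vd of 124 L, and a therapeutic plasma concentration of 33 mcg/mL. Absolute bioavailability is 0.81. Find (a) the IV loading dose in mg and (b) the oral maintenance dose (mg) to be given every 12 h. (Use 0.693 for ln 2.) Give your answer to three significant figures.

(a) 4090 mg; (b) 1670 mg

LD = Vd × C = 124.0 × 33 = 4092 mg
CL = 0.693 × Vd / t½ = 0.693 × 124.0 / 25.2 = 3.410 L/h
D = CL × Css × τ / F = 3.410 × 33 × 12 / 0.81 = 1667 mg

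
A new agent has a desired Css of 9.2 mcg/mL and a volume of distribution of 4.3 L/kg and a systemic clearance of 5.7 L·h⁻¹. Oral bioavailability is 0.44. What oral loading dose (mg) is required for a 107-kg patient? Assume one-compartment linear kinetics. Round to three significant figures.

9620 mg

Vd(total) = 107 kg × 4.3 L/kg = 460.1 L
LD = Vd × C / F = 460.1 × 9.200 / 0.44 = 9620 mg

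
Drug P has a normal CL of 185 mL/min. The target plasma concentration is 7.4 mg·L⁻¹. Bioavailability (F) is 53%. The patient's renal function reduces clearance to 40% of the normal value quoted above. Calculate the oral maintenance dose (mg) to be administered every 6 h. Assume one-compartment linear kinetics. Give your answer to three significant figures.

CL = 185 mL/min × 60/1000 = 11.10 L/h
Patient clearance = 0.4 × 11.10 = 4.440 L/h
D = CL × Css × τ / F = 4.440 × 7.4 × 6 / 0.53 = 372.0 mg

372 mg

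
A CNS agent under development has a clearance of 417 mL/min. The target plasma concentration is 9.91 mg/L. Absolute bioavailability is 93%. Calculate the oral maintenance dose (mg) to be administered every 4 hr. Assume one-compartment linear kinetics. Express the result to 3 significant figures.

1070 mg

Convert clearance: 417 mL/min × 60 min/h ÷ 1000 mL/L = 25.02 L/h
D = CL × Css × τ / F = 25.02 × 9.91 × 4 / 0.93 = 1066 mg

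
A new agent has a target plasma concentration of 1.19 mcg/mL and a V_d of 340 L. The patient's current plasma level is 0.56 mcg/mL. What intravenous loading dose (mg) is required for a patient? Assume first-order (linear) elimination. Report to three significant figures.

214 mg

The loading dose fills Vd to the target concentration.
Concentration deficit ΔC = 1.19 − 0.56 = 0.6300 mg/L
LD = Vd × ΔC = 340.0 × 0.6300 = 214.2 mg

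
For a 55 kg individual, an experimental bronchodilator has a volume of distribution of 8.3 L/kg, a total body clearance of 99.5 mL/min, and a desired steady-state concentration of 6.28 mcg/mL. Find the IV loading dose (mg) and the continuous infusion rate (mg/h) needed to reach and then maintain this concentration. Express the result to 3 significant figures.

Total Vd = 8.3 × 55 = 456.5 L
Loading dose = Vd × C = 456.5 × 6.28 = 2867 mg
CL = 99.5 mL/min × 60/1000 = 5.970 L/h
Maintenance: replace elimination → rate = CL × Css = 5.970 × 6.28 = 37.49 mg/h

(a) 2870 mg; (b) 37.5 mg/h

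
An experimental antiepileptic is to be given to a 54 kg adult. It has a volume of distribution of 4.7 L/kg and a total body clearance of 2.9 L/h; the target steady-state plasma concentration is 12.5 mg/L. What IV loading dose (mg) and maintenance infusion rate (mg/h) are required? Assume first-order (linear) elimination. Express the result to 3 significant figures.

Total Vd = 4.7 × 54 = 253.8 L
LD = Vd · C_target = 253.8 × 12.5 = 3173 mg
Infusion rate = 2.900 L/h × 12.5 mg/L = 36.25 mg/h

(a) 3170 mg; (b) 36.3 mg/h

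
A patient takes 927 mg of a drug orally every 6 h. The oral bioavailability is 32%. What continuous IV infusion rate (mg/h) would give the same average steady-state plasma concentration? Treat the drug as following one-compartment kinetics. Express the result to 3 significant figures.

49.4 mg/h

Equivalent systemic input: infusion rate = F·D/τ.
Rate = 0.32 × 927 / 6 = 49.44 mg/h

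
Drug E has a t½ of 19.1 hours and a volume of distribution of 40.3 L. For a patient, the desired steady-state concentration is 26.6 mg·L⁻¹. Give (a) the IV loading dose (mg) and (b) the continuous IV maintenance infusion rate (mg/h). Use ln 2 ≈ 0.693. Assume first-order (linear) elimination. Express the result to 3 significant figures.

LD = Vd × C = 40.30 × 26.6 = 1072 mg
CL = 0.693 × Vd / t½ = 0.693 × 40.30 / 19.1 = 1.462 L/h
Infusion rate = CL × Css = 1.462 × 26.6 = 38.89 mg/h

(a) 1070 mg; (b) 38.9 mg/h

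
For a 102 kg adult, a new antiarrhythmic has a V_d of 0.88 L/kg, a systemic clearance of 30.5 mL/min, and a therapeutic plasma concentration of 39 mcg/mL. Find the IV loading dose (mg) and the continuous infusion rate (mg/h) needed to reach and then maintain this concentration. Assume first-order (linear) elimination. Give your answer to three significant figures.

(a) 3500 mg; (b) 71.4 mg/h

Vd = 0.88 L/kg × 102 kg = 89.76 L
Loading: fill Vd to C_target → 89.76 L × 39 mg/L = 3501 mg
CL = 30.5 mL/min × 60/1000 = 1.830 L/h
Maintenance: replace elimination → rate = CL × Css = 1.830 × 39 = 71.37 mg/h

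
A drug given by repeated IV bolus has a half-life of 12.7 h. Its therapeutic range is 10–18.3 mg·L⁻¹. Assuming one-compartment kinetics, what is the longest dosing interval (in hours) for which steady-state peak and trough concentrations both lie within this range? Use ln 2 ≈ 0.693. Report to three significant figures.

11.1 h

k = 0.693 / t½ = 0.693 / 12.7 = 0.05457 h⁻¹
Between IV bolus doses, concentration decays as C = C₀·e^(−kτ), so C_peak/C_trough = e^(kτ).
τ_max = ln(C_peak/C_trough) / k = ln(18.3/10) / 0.05457 = 0.6043 / 0.05457 = 11.07 h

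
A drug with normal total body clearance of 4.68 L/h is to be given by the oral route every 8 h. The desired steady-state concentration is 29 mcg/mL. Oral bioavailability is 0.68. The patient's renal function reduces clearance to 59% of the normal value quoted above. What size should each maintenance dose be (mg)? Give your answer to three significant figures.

942 mg

Patient clearance = 0.59 × 4.680 = 2.761 L/h
At steady state, dose per interval replaces the amount cleared in that interval: F·D/τ = CL·Css.
D = CL × Css × τ / F = 2.761 × 29 × 8 / 0.68 = 942.0 mg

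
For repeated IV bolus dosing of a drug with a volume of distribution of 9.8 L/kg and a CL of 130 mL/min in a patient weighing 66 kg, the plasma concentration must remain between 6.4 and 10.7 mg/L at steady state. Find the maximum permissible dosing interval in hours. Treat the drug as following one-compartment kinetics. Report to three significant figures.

Total Vd = 9.8 × 66 = 646.8 L
CL = 130 mL/min = 130 × 0.06 = 7.800 L/h
k = CL / Vd = 7.800 / 646.8 = 0.01206 h⁻¹
Between IV bolus doses, concentration decays as C = C₀·e^(−kτ), so C_peak/C_trough = e^(kτ).
τ_max = ln(C_peak/C_trough) / k = ln(10.7/6.4) / 0.01206 = 0.5139 / 0.01206 = 42.61 h

42.6 h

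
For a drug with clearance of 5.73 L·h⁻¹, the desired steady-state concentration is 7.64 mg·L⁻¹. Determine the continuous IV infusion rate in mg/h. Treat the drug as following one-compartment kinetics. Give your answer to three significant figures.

At steady state, infusion rate equals elimination rate: rate in = CL × Css.
Infusion rate = CL · Css = 5.730 L/h × 7.64 mg/L = 43.78 mg/h

43.8 mg/h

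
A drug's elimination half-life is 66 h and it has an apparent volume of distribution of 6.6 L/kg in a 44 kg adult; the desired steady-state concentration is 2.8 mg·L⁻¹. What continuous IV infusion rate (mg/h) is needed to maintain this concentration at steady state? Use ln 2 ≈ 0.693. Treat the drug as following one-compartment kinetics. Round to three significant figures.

8.54 mg/h

Vd(total) = 44 kg × 6.6 L/kg = 290.4 L
k = 0.693/66 = 0.01050 h⁻¹, so CL = k·Vd = 0.01050 × 290.4 = 3.049 L/h
Infusion rate = CL × Css = 3.049 × 2.8 = 8.537 mg/h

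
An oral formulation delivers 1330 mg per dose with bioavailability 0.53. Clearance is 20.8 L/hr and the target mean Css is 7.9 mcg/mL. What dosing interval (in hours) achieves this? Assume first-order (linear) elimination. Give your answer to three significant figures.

F·D/τ = CL·Css → τ = F·D / (CL·Css).
τ = 0.53 × 1330 / (20.8 × 7.9) = 4.290 h

4.29 h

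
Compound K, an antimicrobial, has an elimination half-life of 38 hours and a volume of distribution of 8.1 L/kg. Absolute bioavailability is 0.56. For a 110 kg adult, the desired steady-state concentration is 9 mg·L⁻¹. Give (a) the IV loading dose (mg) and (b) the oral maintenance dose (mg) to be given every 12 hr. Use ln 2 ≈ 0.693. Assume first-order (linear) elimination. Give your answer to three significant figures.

Vd(total) = 110 kg × 8.1 L/kg = 891.0 L
LD = Vd × C = 891.0 × 9 = 8019 mg
CL = 0.693 × Vd / t½ = 0.693 × 891.0 / 38 = 16.25 L/h
D = CL × Css × τ / F = 16.25 × 9 × 12 / 0.56 = 3134 mg

(a) 8020 mg; (b) 3130 mg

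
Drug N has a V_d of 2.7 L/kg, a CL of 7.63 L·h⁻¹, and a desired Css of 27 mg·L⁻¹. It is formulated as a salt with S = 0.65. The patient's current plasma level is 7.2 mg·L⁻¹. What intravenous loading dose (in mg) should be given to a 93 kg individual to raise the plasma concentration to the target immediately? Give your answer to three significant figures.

Vd = 2.7 L/kg × 93 kg = 251.1 L
Concentration deficit ΔC = 27 − 7.2 = 19.80 mg/L
LD = Vd × ΔC / S = 251.1 × 19.80 / 0.65 = 7649 mg

7650 mg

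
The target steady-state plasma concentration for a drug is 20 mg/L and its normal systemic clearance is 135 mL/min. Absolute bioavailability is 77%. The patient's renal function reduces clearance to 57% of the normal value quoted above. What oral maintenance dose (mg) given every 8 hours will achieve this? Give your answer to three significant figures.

959 mg

CL = 135 mL/min = 135 × 0.06 = 8.100 L/h
Patient clearance = 0.57 × 8.100 = 4.617 L/h
At steady state, dose per interval replaces the amount cleared in that interval: F·D/τ = CL·Css.
D = CL × Css × τ / F = 4.617 × 20 × 8 / 0.77 = 959.4 mg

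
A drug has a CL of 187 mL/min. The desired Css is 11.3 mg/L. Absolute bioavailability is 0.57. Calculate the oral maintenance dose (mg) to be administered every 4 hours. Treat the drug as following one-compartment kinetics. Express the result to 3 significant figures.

890 mg

Convert clearance: 187 mL/min × 60 min/h ÷ 1000 mL/L = 11.22 L/h
D = CL × Css × τ / F = 11.22 × 11.3 × 4 / 0.57 = 889.7 mg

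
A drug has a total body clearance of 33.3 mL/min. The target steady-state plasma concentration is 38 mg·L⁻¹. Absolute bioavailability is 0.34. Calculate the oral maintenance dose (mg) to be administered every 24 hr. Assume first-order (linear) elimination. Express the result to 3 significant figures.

CL = 33.3 mL/min × 60/1000 = 1.998 L/h
D = CL × Css × τ / F = 1.998 × 38 × 24 / 0.34 = 5359 mg

5360 mg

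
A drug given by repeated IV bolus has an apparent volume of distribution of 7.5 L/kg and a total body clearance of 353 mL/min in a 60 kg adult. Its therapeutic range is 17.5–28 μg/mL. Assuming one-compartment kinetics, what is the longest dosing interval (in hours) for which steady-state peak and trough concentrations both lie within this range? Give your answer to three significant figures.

9.99 h

Vd(total) = 60 kg × 7.5 L/kg = 450.0 L
Convert clearance: 353 mL/min × 60 min/h ÷ 1000 mL/L = 21.18 L/h
k = CL / Vd = 21.18 / 450.0 = 0.04707 h⁻¹
Between IV bolus doses, concentration decays as C = C₀·e^(−kτ), so C_peak/C_trough = e^(kτ).
τ_max = ln(C_peak/C_trough) / k = ln(28/17.5) / 0.04707 = 0.4700 / 0.04707 = 9.985 h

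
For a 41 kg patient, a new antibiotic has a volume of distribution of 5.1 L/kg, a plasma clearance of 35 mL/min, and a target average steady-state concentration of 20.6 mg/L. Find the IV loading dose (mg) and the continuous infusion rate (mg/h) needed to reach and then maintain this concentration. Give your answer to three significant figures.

Total Vd = 5.1 × 41 = 209.1 L
Loading: fill Vd to C_target → 209.1 L × 20.6 mg/L = 4307 mg
CL = 35 mL/min × 60/1000 = 2.100 L/h
Infusion rate = 2.100 L/h × 20.6 mg/L = 43.26 mg/h

(a) 4310 mg; (b) 43.3 mg/h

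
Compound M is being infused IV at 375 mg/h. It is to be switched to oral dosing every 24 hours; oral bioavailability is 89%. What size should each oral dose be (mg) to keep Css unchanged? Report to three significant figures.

To maintain the same Css, the systemic dosing rate must be unchanged: F·D/τ = infusion rate.
D = rate × τ / F = 375 × 24 / 0.89 = 10110 mg

10100 mg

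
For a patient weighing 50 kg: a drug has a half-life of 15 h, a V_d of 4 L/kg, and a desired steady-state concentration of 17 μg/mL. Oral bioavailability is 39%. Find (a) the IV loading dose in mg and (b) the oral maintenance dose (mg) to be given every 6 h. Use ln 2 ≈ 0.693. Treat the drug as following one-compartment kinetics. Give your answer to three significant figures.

Vd = 4 L/kg × 50 kg = 200.0 L
LD = Vd × C = 200.0 × 17 = 3400 mg
CL = 0.693 × Vd / t½ = 0.693 × 200.0 / 15 = 9.240 L/h
D = CL × Css × τ / F = 9.240 × 17 × 6 / 0.39 = 2417 mg

(a) 3400 mg; (b) 2420 mg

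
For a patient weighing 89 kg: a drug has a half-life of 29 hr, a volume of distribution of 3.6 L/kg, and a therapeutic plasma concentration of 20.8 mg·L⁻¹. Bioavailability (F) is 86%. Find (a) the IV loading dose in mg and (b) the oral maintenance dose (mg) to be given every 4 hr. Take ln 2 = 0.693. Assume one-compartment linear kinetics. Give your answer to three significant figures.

(a) 6660 mg; (b) 741 mg

Total Vd = 3.6 × 89 = 320.4 L
LD = Vd × C = 320.4 × 20.8 = 6664 mg
CL = 0.693 × Vd / t½ = 0.693 × 320.4 / 29 = 7.656 L/h
D = CL × Css × τ / F = 7.656 × 20.8 × 4 / 0.86 = 740.7 mg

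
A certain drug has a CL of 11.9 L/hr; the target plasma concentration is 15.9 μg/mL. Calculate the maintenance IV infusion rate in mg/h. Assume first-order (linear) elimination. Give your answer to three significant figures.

189 mg/h

Rate = CL × Css = 11.90 × 15.9 = 189.2 mg/h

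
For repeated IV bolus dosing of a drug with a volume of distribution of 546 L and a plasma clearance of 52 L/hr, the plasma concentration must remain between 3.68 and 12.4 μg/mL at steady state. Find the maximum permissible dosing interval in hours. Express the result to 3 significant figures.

k = CL / Vd = 52.00 / 546.0 = 0.09524 h⁻¹
Between IV bolus doses, concentration decays as C = C₀·e^(−kτ), so C_peak/C_trough = e^(kτ).
τ_max = ln(C_peak/C_trough) / k = ln(12.4/3.68) / 0.09524 = 1.215 / 0.09524 = 12.76 h

12.8 h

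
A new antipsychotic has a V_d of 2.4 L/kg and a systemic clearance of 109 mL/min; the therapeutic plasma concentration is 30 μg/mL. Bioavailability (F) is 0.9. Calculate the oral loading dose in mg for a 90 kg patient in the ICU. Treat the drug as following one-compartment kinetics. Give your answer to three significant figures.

Vd = 2.4 L/kg × 90 kg = 216.0 L
LD = Vd × C / F = 216.0 × 30.00 / 0.9 = 7200 mg

7200 mg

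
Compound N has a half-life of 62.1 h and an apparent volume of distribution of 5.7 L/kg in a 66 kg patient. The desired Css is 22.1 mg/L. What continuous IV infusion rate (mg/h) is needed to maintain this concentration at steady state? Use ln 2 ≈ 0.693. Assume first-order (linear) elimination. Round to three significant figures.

92.8 mg/h

Vd(total) = 66 kg × 5.7 L/kg = 376.2 L
CL = ln 2 · Vd / t½ = 0.693 × 376.2 / 62.1 = 4.198 L/h
Infusion rate = CL × Css = 4.198 × 22.1 = 92.78 mg/h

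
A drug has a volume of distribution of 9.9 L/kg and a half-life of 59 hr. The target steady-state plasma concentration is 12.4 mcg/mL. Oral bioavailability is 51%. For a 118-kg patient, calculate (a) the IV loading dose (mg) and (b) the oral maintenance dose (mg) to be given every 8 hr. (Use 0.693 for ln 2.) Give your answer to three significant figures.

Total Vd = 9.9 × 118 = 1168 L
LD = Vd × C = 1168 × 12.4 = 14480 mg
CL = 0.693 × Vd / t½ = 0.693 × 1168 / 59 = 13.72 L/h
D = CL × Css × τ / F = 13.72 × 12.4 × 8 / 0.51 = 2669 mg

(a) 14500 mg; (b) 2670 mg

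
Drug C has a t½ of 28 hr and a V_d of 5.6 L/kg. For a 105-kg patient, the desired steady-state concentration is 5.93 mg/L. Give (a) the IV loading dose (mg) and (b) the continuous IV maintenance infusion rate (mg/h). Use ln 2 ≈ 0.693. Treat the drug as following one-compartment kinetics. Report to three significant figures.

Total Vd = 5.6 × 105 = 588.0 L
LD = Vd × C = 588.0 × 5.93 = 3487 mg
CL = 0.693 × Vd / t½ = 0.693 × 588.0 / 28 = 14.55 L/h
Infusion rate = CL × Css = 14.55 × 5.93 = 86.28 mg/h

(a) 3490 mg; (b) 86.3 mg/h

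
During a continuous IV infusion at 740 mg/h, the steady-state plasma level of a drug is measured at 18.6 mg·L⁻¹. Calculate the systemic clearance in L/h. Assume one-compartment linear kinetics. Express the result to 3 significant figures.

At steady state, infusion rate = CL × Css, so CL = rate / Css.
CL = 740 / 18.6 = 39.78 L/h

39.8 L/h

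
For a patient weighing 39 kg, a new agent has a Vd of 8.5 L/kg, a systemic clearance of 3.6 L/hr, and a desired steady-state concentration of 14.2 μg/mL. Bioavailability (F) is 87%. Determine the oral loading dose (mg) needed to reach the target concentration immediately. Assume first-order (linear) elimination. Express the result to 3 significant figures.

5410 mg

Vd = 8.5 L/kg × 39 kg = 331.5 L
LD = Vd × C / F = 331.5 × 14.20 / 0.87 = 5411 mg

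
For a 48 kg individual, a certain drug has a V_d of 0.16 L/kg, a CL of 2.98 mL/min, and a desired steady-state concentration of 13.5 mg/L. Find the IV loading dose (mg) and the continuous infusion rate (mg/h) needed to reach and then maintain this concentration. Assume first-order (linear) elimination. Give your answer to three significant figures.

(a) 104 mg; (b) 2.41 mg/h

Vd(total) = 48 kg × 0.16 L/kg = 7.680 L
LD = Vd · C_target = 7.680 × 13.5 = 103.7 mg
CL = 2.98 mL/min = 2.98 × 0.06 = 0.1788 L/h
Maintenance infusion rate = CL × Css = 0.1788 × 13.5 = 2.414 mg/h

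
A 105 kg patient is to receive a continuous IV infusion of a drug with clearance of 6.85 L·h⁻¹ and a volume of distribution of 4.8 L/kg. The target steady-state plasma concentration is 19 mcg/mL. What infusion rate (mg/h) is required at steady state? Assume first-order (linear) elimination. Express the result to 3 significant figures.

Infusion rate = CL · Css = 6.850 L/h × 19 mg/L = 130.2 mg/h

130 mg/h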